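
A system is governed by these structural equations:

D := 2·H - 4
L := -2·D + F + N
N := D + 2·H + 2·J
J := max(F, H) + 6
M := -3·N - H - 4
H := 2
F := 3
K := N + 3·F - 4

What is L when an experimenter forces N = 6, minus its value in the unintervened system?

do(N=6) replaces the equation N := D + 2·H + 2·J with the constant N = 6.
D = 2·H - 4  [with H=2]  = 0
L = -2·D + F + N  [with D=0, F=3, N=6]  = 9
Without intervention: J = max(F, H) + 6  [with F=3, H=2]  = 9; D = 2·H - 4  [with H=2]  = 0; N = D + 2·H + 2·J  [with D=0, H=2, J=9]  = 22; L = -2·D + F + N  [with D=0, F=3, N=22]  = 25.
Change = 9 − 25 = -16.

-16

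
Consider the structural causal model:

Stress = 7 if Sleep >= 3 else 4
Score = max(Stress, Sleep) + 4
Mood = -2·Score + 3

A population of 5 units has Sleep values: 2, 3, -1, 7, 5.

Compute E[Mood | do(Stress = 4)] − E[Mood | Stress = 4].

The intervention sets Stress=4 in all 5 units regardless of Sleep. Recomputing Mood per unit gives -13, -13, -13, -19, -15; average -14.6.
Observing Stress=4 restricts to units where Stress's equation naturally yields 4: Sleep ∈ {2, -1}. In that subpopulation Mood = -13, -13, mean -13.
Difference = -14.6 − (-13) = -1.6.

-1.6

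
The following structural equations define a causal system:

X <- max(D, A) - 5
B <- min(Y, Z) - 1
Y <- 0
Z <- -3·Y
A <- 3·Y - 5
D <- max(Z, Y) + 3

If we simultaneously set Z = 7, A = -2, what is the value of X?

5

Setting Z = 7, A = -2 by intervention discards those variables' equations.
D = max(Z, Y) + 3  [with Z=7, Y=0]  = 10
X = max(D, A) - 5  [with D=10, A=-2]  = 5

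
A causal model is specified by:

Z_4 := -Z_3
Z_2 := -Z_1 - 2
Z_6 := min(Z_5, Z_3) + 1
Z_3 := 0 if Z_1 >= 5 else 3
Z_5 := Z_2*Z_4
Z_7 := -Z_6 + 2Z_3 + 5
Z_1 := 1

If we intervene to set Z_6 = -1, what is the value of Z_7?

Intervening sets Z_6 = -1 and removes its equation (Z_6 := min(Z_5, Z_3) + 1).
Z_3 = 0 if Z_1 >= 5 else 3  [with Z_1=1]  = 3
Z_7 = -Z_6 + 2Z_3 + 5  [with Z_6=-1, Z_3=3]  = 12

12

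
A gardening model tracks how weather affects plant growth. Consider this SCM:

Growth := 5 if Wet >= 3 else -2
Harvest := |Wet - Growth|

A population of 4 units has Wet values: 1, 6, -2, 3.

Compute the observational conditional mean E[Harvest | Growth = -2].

E[Harvest|Growth=-2] averages over only the 2 units with Growth=-2 (Wet = 1, -2): Harvest = 3, 0, mean 1.5.

1.5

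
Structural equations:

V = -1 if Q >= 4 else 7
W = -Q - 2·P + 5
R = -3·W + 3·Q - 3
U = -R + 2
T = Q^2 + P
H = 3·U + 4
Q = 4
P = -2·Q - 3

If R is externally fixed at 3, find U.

Intervening sets R = 3 and removes its equation (R = -3·W + 3·Q - 3).
U = -R + 2  [with R=3]  = -1

-1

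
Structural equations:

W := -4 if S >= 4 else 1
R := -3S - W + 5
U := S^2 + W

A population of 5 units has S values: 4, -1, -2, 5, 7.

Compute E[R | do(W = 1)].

Under do(W=1), W's equation is replaced by W=1 for every unit. Per-unit R: -8, 7, 10, -11, -17. Mean = -3.8.

-3.8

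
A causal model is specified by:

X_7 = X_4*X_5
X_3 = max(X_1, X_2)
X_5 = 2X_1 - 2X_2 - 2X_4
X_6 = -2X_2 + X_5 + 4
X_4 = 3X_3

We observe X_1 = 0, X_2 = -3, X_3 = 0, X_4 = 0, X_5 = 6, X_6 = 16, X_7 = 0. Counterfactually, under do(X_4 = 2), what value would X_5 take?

Intervening sets X_4 = 2 and removes its equation (X_4 = 3X_3).
X_5 = 2X_1 - 2X_2 - 2X_4  [with X_1=0, X_2=-3, X_4=2]  = 2

2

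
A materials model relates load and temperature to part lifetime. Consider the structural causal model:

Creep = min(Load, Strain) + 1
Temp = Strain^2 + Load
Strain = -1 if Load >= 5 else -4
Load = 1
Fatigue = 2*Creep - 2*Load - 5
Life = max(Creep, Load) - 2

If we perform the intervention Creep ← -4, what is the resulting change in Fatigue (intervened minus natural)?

Intervening sets Creep = -4 and removes its equation (Creep = min(Load, Strain) + 1).
Fatigue = 2*Creep - 2*Load - 5  [with Creep=-4, Load=1]  = -15
Without intervention: Strain = -1 if Load >= 5 else -4  [with Load=1]  = -4; Creep = min(Load, Strain) + 1  [with Load=1, Strain=-4]  = -3; Fatigue = 2*Creep - 2*Load - 5  [with Creep=-3, Load=1]  = -13.
Change = -15 − (-13) = -2.

-2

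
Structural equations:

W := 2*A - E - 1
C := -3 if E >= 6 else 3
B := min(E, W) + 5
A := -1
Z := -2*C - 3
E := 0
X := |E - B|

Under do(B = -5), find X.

The intervention breaks the incoming arrows to B: B := min(E, W) + 5 no longer applies, and B = -5.
X = |E - B|  [with E=0, B=-5]  = 5

5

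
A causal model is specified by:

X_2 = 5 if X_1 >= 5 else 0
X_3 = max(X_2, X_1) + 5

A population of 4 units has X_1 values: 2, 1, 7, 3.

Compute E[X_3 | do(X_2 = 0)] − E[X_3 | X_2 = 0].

1.25

do(X_2=0) breaks X_2's dependence on X_1. With X_2=0 fixed, X_3 across the units is 7, 6, 12, 8, mean 8.25.
Conditioning on X_2=0 selects the 3 unit(s) with X_1 ∈ {2, 1, 3}. Their X_3 values: 7, 6, 8. Mean = 7.
Difference = 8.25 − 7 = 1.25.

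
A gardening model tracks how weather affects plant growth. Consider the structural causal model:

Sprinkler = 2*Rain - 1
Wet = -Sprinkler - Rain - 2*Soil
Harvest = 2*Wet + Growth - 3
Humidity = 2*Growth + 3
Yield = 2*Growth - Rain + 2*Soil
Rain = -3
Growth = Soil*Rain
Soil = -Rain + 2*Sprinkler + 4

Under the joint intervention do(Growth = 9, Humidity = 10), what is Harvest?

Setting Growth = 9, Humidity = 10 by intervention discards those variables' equations.
Sprinkler = 2*Rain - 1  [with Rain=-3]  = -7
Soil = -Rain + 2*Sprinkler + 4  [with Rain=-3, Sprinkler=-7]  = -7
Wet = -Sprinkler - Rain - 2*Soil  [with Sprinkler=-7, Rain=-3, Soil=-7]  = 24
Harvest = 2*Wet + Growth - 3  [with Wet=24, Growth=9]  = 54

54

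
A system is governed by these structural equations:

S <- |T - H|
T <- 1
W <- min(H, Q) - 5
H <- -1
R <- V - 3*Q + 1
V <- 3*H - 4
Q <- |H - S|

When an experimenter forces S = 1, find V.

The intervention breaks the incoming arrows to S: S <- |T - H| no longer applies, and S = 1.
V is not downstream of the intervention, so its value is determined by the original equations.
V = 3*H - 4  [with H=-1]  = -7

-7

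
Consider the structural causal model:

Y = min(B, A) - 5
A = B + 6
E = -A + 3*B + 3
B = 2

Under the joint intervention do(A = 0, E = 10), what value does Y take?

Setting A = 0, E = 10 by intervention discards those variables' equations.
Y = min(B, A) - 5  [with B=2, A=0]  = -5

-5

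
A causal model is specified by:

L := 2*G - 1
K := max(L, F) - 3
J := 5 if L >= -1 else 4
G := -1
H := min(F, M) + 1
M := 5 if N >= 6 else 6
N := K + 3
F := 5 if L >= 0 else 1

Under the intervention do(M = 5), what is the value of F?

Intervening sets M = 5 and removes its equation (M := 5 if N >= 6 else 6).
F is not downstream of the intervention, so its value is determined by the original equations.
L = 2*G - 1  [with G=-1]  = -3
F = 5 if L >= 0 else 1  [with L=-3]  = 1

1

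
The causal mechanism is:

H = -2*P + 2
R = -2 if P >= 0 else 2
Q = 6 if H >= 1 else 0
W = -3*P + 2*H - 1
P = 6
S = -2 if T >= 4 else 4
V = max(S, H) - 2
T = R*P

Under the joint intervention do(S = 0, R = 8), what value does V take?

Under do(S = 0, R = 8), each intervened variable's structural equation is replaced by its fixed value.
H = -2*P + 2  [with P=6]  = -10
V = max(S, H) - 2  [with S=0, H=-10]  = -2

-2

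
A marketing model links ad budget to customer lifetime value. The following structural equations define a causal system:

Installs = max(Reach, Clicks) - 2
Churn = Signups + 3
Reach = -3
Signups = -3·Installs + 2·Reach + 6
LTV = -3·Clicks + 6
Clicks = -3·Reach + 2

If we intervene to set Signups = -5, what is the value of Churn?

-2

Intervening sets Signups = -5 and removes its equation (Signups = -3·Installs + 2·Reach + 6).
Churn = Signups + 3  [with Signups=-5]  = -2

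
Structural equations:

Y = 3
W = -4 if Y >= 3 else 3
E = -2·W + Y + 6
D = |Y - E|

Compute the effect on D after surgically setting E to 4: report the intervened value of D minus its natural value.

-13

The intervention breaks the incoming arrows to E: E = -2·W + Y + 6 no longer applies, and E = 4.
D = |Y - E|  [with Y=3, E=4]  = 1
Without intervention: W = -4 if Y >= 3 else 3  [with Y=3]  = -4; E = -2·W + Y + 6  [with W=-4, Y=3]  = 17; D = |Y - E|  [with Y=3, E=17]  = 14.
Change = 1 − 14 = -13.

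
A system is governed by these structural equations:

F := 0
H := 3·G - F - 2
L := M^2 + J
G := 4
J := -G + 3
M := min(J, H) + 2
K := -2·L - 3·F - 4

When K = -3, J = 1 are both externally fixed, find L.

10

Setting K = -3, J = 1 by intervention discards those variables' equations.
H = 3·G - F - 2  [with G=4, F=0]  = 10
M = min(J, H) + 2  [with J=1, H=10]  = 3
L = M^2 + J  [with M=3, J=1]  = 10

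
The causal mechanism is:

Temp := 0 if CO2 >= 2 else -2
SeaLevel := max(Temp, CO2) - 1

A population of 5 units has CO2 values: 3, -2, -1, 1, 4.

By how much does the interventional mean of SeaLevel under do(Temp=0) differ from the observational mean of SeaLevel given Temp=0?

-1.9

Every unit gets Temp=0 under the intervention. SeaLevel values become 2, -1, -1, 0, 3; E[SeaLevel|do(Temp=0)] = 0.6.
E[SeaLevel|Temp=0] averages over only the 2 units with Temp=0 (CO2 = 3, 4): SeaLevel = 2, 3, mean 2.5.
Difference = 0.6 − 2.5 = -1.9.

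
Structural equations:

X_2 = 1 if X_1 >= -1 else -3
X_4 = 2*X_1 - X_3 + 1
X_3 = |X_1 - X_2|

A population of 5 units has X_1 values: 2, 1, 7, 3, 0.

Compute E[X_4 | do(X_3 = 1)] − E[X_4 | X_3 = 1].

3.2

Every unit gets X_3=1 under the intervention. X_4 values become 4, 2, 14, 6, 0; E[X_4|do(X_3=1)] = 5.2.
Observing X_3=1 restricts to units where X_3's equation naturally yields 1: X_1 ∈ {2, 0}. In that subpopulation X_4 = 4, 0, mean 2.
Difference = 5.2 − 2 = 3.2.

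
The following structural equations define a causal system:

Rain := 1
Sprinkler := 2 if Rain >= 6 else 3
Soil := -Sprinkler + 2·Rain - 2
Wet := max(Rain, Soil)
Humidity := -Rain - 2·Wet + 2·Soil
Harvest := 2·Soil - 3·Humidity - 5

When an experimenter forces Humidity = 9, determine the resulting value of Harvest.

-38

The intervention breaks the incoming arrows to Humidity: Humidity := -Rain - 2·Wet + 2·Soil no longer applies, and Humidity = 9.
Sprinkler = 2 if Rain >= 6 else 3  [with Rain=1]  = 3
Soil = -Sprinkler + 2·Rain - 2  [with Sprinkler=3, Rain=1]  = -3
Harvest = 2·Soil - 3·Humidity - 5  [with Soil=-3, Humidity=9]  = -38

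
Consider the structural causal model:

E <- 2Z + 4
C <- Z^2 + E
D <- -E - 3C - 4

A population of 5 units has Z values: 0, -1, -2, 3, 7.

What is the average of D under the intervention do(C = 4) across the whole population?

The intervention sets C=4 in all 5 units regardless of Z. Recomputing D per unit gives -20, -18, -16, -26, -34; average -22.8.

-22.8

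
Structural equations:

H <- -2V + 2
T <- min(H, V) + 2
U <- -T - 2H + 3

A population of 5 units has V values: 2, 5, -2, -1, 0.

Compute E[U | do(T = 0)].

2.2

The intervention sets T=0 in all 5 units regardless of V. Recomputing U per unit gives 7, 19, -9, -5, -1; average 2.2.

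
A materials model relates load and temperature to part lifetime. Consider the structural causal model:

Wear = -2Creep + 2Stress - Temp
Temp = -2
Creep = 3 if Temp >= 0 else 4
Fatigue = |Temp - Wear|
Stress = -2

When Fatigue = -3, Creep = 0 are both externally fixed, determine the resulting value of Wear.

-2

Under do(Fatigue = -3, Creep = 0), each intervened variable's structural equation is replaced by its fixed value.
Wear = -2Creep + 2Stress - Temp  [with Creep=0, Stress=-2, Temp=-2]  = -2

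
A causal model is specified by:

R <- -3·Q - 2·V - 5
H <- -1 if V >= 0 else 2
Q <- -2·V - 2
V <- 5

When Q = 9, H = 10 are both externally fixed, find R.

The joint intervention fixes Q = 9, H = 10, removing each variable's own equation.
R = -3·Q - 2·V - 5  [with Q=9, V=5]  = -42

-42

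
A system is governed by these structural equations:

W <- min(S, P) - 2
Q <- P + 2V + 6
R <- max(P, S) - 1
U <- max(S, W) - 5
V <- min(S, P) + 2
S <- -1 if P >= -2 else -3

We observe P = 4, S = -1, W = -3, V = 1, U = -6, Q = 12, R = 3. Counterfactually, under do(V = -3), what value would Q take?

Under do(V=-3), the mechanism V <- min(S, P) + 2 is discarded; V is fixed at -3.
Q = P + 2V + 6  [with P=4, V=-3]  = 4

4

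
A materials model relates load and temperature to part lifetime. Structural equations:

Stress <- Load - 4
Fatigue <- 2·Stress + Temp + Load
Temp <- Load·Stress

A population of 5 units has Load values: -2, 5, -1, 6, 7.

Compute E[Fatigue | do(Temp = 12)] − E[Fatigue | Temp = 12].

3

Every unit gets Temp=12 under the intervention. Fatigue values become -2, 19, 1, 22, 25; E[Fatigue|do(Temp=12)] = 13.
Conditioning on Temp=12 selects the 2 unit(s) with Load ∈ {-2, 6}. Their Fatigue values: -2, 22. Mean = 10.
Difference = 13 − 10 = 3.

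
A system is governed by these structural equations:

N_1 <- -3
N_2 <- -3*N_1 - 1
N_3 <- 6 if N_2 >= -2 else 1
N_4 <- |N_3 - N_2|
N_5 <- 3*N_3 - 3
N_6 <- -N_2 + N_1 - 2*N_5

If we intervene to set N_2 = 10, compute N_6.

-43

Under do(N_2=10), the mechanism N_2 <- -3*N_1 - 1 is discarded; N_2 is fixed at 10.
N_3 = 6 if N_2 >= -2 else 1  [with N_2=10]  = 6
N_5 = 3*N_3 - 3  [with N_3=6]  = 15
N_6 = -N_2 + N_1 - 2*N_5  [with N_2=10, N_1=-3, N_5=15]  = -43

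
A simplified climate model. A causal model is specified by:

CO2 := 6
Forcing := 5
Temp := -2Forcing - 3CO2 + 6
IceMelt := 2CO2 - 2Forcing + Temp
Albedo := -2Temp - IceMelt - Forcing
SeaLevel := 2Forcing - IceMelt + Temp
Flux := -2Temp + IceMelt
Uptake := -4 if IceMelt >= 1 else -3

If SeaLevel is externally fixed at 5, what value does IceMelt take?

do(SeaLevel=5) replaces the equation SeaLevel := 2Forcing - IceMelt + Temp with the constant SeaLevel = 5.
No directed path runs from SeaLevel to IceMelt, so IceMelt keeps its natural value.
Temp = -2Forcing - 3CO2 + 6  [with Forcing=5, CO2=6]  = -22
IceMelt = 2CO2 - 2Forcing + Temp  [with CO2=6, Forcing=5, Temp=-22]  = -20

-20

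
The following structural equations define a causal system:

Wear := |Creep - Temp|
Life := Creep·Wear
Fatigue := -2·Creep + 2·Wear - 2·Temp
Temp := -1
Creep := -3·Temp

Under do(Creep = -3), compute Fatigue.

Under do(Creep=-3), the mechanism Creep := -3·Temp is discarded; Creep is fixed at -3.
Wear = |Creep - Temp|  [with Creep=-3, Temp=-1]  = 2
Fatigue = -2·Creep + 2·Wear - 2·Temp  [with Creep=-3, Wear=2, Temp=-1]  = 12

12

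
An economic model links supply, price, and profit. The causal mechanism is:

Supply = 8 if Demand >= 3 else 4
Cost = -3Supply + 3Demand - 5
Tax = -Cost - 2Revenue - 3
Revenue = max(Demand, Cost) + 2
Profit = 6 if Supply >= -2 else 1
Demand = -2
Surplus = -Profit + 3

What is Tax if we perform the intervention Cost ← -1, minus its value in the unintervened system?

-24

do(Cost=-1) replaces the equation Cost = -3Supply + 3Demand - 5 with the constant Cost = -1.
Revenue = max(Demand, Cost) + 2  [with Demand=-2, Cost=-1]  = 1
Tax = -Cost - 2Revenue - 3  [with Cost=-1, Revenue=1]  = -4
Without intervention: Supply = 8 if Demand >= 3 else 4  [with Demand=-2]  = 4; Cost = -3Supply + 3Demand - 5  [with Supply=4, Demand=-2]  = -23; Revenue = max(Demand, Cost) + 2  [with Demand=-2, Cost=-23]  = 0; Tax = -Cost - 2Revenue - 3  [with Cost=-23, Revenue=0]  = 20.
Change = -4 − 20 = -24.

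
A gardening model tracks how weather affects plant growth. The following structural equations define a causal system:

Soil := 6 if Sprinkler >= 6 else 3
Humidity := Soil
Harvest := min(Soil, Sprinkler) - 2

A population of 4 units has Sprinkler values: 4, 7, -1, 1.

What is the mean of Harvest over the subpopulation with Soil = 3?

-1

Conditioning on Soil=3 selects the 3 unit(s) with Sprinkler ∈ {4, -1, 1}. Their Harvest values: 1, -3, -1. Mean = -1.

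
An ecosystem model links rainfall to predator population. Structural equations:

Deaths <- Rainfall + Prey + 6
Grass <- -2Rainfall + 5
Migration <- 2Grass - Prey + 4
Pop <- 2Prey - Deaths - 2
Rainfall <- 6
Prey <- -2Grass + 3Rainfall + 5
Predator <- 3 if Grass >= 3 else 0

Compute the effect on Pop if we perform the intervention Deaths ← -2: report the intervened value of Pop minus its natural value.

51

Under do(Deaths=-2), the mechanism Deaths <- Rainfall + Prey + 6 is discarded; Deaths is fixed at -2.
Grass = -2Rainfall + 5  [with Rainfall=6]  = -7
Prey = -2Grass + 3Rainfall + 5  [with Grass=-7, Rainfall=6]  = 37
Pop = 2Prey - Deaths - 2  [with Prey=37, Deaths=-2]  = 74
Without intervention: Grass = -2Rainfall + 5  [with Rainfall=6]  = -7; Prey = -2Grass + 3Rainfall + 5  [with Grass=-7, Rainfall=6]  = 37; Deaths = Rainfall + Prey + 6  [with Rainfall=6, Prey=37]  = 49; Pop = 2Prey - Deaths - 2  [with Prey=37, Deaths=49]  = 23.
Change = 74 − 23 = 51.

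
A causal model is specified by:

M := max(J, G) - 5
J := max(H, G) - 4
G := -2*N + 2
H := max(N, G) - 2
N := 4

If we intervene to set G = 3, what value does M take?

-2

do(G=3) replaces the equation G := -2*N + 2 with the constant G = 3.
H = max(N, G) - 2  [with N=4, G=3]  = 2
J = max(H, G) - 4  [with H=2, G=3]  = -1
M = max(J, G) - 5  [with J=-1, G=3]  = -2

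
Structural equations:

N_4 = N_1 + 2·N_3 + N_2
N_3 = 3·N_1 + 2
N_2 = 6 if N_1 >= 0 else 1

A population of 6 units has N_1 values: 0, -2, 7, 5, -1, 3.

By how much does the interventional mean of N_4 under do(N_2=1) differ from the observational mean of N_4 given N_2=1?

24.5

do(N_2=1) breaks N_2's dependence on N_1. With N_2=1 fixed, N_4 across the units is 5, -9, 54, 40, -2, 26, mean 19.
E[N_4|N_2=1] averages over only the 2 units with N_2=1 (N_1 = -2, -1): N_4 = -9, -2, mean -5.5.
Difference = 19 − (-5.5) = 24.5.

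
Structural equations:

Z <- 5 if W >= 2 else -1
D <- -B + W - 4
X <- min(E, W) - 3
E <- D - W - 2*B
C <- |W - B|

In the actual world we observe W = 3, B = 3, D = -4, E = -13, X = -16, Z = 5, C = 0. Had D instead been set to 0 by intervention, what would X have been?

do(D=0) replaces the equation D <- -B + W - 4 with the constant D = 0.
E = D - W - 2*B  [with D=0, W=3, B=3]  = -9
X = min(E, W) - 3  [with E=-9, W=3]  = -12

-12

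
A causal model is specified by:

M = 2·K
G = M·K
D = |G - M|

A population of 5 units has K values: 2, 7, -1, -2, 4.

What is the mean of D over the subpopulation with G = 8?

8

Observing G=8 restricts to units where G's equation naturally yields 8: K ∈ {2, -2}. In that subpopulation D = 4, 12, mean 8.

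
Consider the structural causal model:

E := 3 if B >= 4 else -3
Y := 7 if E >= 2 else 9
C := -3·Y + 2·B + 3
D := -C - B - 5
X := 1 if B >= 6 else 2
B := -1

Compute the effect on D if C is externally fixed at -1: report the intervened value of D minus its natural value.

The intervention breaks the incoming arrows to C: C := -3·Y + 2·B + 3 no longer applies, and C = -1.
D = -C - B - 5  [with C=-1, B=-1]  = -3
Without intervention: E = 3 if B >= 4 else -3  [with B=-1]  = -3; Y = 7 if E >= 2 else 9  [with E=-3]  = 9; C = -3·Y + 2·B + 3  [with Y=9, B=-1]  = -26; D = -C - B - 5  [with C=-26, B=-1]  = 22.
Change = -3 − 22 = -25.

-25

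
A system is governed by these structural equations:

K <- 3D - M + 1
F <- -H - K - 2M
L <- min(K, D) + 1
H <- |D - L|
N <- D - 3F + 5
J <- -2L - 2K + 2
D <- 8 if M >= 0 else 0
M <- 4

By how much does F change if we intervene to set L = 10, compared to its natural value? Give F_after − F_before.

Under do(L=10), the mechanism L <- min(K, D) + 1 is discarded; L is fixed at 10.
D = 8 if M >= 0 else 0  [with M=4]  = 8
K = 3D - M + 1  [with D=8, M=4]  = 21
H = |D - L|  [with D=8, L=10]  = 2
F = -H - K - 2M  [with H=2, K=21, M=4]  = -31
Without intervention: D = 8 if M >= 0 else 0  [with M=4]  = 8; K = 3D - M + 1  [with D=8, M=4]  = 21; L = min(K, D) + 1  [with K=21, D=8]  = 9; H = |D - L|  [with D=8, L=9]  = 1; F = -H - K - 2M  [with H=1, K=21, M=4]  = -30.
Change = -31 − (-30) = -1.

-1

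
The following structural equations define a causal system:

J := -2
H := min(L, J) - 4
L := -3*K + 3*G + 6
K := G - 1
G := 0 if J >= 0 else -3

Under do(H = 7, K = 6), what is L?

Under do(H = 7, K = 6), each intervened variable's structural equation is replaced by its fixed value.
G = 0 if J >= 0 else -3  [with J=-2]  = -3
L = -3*K + 3*G + 6  [with K=6, G=-3]  = -21

-21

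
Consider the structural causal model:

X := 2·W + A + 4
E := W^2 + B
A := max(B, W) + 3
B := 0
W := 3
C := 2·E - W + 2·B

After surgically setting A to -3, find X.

do(A=-3) replaces the equation A := max(B, W) + 3 with the constant A = -3.
X = 2·W + A + 4  [with W=3, A=-3]  = 7

7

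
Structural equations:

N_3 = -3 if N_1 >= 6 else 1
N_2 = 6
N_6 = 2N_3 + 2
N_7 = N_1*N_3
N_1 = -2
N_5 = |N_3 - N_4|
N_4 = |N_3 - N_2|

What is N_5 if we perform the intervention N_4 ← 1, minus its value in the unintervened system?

-4

Intervening sets N_4 = 1 and removes its equation (N_4 = |N_3 - N_2|).
N_3 = -3 if N_1 >= 6 else 1  [with N_1=-2]  = 1
N_5 = |N_3 - N_4|  [with N_3=1, N_4=1]  = 0
Without intervention: N_3 = -3 if N_1 >= 6 else 1  [with N_1=-2]  = 1; N_4 = |N_3 - N_2|  [with N_3=1, N_2=6]  = 5; N_5 = |N_3 - N_4|  [with N_3=1, N_4=5]  = 4.
Change = 0 − 4 = -4.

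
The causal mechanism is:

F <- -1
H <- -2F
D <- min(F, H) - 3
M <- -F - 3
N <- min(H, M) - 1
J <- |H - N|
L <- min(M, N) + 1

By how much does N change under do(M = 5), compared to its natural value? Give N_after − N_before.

4

Intervening sets M = 5 and removes its equation (M <- -F - 3).
H = -2F  [with F=-1]  = 2
N = min(H, M) - 1  [with H=2, M=5]  = 1
Without intervention: H = -2F  [with F=-1]  = 2; M = -F - 3  [with F=-1]  = -2; N = min(H, M) - 1  [with H=2, M=-2]  = -3.
Change = 1 − (-3) = 4.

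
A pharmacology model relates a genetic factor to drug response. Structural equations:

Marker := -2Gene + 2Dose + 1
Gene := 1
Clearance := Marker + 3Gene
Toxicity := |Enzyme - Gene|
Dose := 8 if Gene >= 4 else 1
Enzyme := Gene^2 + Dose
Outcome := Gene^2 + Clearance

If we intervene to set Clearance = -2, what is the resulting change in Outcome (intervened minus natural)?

Intervening sets Clearance = -2 and removes its equation (Clearance := Marker + 3Gene).
Outcome = Gene^2 + Clearance  [with Gene=1, Clearance=-2]  = -1
Without intervention: Dose = 8 if Gene >= 4 else 1  [with Gene=1]  = 1; Marker = -2Gene + 2Dose + 1  [with Gene=1, Dose=1]  = 1; Clearance = Marker + 3Gene  [with Marker=1, Gene=1]  = 4; Outcome = Gene^2 + Clearance  [with Gene=1, Clearance=4]  = 5.
Change = -1 − 5 = -6.

-6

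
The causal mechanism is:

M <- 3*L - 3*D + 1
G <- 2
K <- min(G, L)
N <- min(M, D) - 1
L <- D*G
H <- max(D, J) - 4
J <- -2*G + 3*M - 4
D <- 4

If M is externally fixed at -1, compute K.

Under do(M=-1), the mechanism M <- 3*L - 3*D + 1 is discarded; M is fixed at -1.
Since K is not a descendant of the intervened variable, it is unaffected.
L = D*G  [with D=4, G=2]  = 8
K = min(G, L)  [with G=2, L=8]  = 2

2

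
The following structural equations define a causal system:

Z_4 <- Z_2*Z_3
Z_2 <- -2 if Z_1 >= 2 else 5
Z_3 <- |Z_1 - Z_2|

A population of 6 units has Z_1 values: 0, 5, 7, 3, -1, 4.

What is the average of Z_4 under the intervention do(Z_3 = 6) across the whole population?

2

Every unit gets Z_3=6 under the intervention. Z_4 values become 30, -12, -12, -12, 30, -12; E[Z_4|do(Z_3=6)] = 2.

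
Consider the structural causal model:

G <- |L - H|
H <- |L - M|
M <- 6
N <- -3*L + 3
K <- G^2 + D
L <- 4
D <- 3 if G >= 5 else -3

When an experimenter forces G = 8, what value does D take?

Intervening sets G = 8 and removes its equation (G <- |L - H|).
D = 3 if G >= 5 else -3  [with G=8]  = 3

3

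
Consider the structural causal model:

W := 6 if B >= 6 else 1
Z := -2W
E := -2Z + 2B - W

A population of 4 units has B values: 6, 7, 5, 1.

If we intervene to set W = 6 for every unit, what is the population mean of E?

Every unit gets W=6 under the intervention. E values become 30, 32, 28, 20; E[E|do(W=6)] = 27.5.

27.5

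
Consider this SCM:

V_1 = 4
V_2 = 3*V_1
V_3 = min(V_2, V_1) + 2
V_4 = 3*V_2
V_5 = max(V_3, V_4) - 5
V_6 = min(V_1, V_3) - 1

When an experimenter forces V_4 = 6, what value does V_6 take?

3

Under do(V_4=6), the mechanism V_4 = 3*V_2 is discarded; V_4 is fixed at 6.
Since V_6 is not a descendant of the intervened variable, it is unaffected.
V_2 = 3*V_1  [with V_1=4]  = 12
V_3 = min(V_2, V_1) + 2  [with V_2=12, V_1=4]  = 6
V_6 = min(V_1, V_3) - 1  [with V_1=4, V_3=6]  = 3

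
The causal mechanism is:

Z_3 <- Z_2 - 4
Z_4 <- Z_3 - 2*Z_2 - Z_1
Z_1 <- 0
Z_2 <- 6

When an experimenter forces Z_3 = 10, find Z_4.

-2

The intervention breaks the incoming arrows to Z_3: Z_3 <- Z_2 - 4 no longer applies, and Z_3 = 10.
Z_4 = Z_3 - 2*Z_2 - Z_1  [with Z_3=10, Z_2=6, Z_1=0]  = -2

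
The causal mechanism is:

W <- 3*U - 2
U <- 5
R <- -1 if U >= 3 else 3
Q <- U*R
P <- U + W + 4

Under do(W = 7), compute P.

16

do(W=7) replaces the equation W <- 3*U - 2 with the constant W = 7.
P = U + W + 4  [with U=5, W=7]  = 16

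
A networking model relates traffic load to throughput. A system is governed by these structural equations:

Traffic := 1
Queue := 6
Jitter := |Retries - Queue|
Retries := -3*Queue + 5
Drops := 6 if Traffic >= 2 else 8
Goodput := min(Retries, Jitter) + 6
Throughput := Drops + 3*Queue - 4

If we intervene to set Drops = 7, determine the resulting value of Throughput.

21

The intervention breaks the incoming arrows to Drops: Drops := 6 if Traffic >= 2 else 8 no longer applies, and Drops = 7.
Throughput = Drops + 3*Queue - 4  [with Drops=7, Queue=6]  = 21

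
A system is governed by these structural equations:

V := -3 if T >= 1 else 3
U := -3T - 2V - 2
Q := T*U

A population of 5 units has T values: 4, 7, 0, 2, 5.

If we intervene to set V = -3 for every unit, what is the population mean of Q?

Every unit gets V=-3 under the intervention. Q values become -32, -119, 0, -4, -55; E[Q|do(V=-3)] = -42.

-42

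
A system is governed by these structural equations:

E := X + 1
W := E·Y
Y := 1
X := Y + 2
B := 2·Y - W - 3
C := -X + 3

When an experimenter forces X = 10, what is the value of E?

The intervention breaks the incoming arrows to X: X := Y + 2 no longer applies, and X = 10.
E = X + 1  [with X=10]  = 11

11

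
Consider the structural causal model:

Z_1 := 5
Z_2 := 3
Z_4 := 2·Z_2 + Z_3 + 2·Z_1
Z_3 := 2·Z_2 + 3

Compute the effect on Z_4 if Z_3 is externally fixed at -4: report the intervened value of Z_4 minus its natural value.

-13

The intervention breaks the incoming arrows to Z_3: Z_3 := 2·Z_2 + 3 no longer applies, and Z_3 = -4.
Z_4 = 2·Z_2 + Z_3 + 2·Z_1  [with Z_2=3, Z_3=-4, Z_1=5]  = 12
Without intervention: Z_3 = 2·Z_2 + 3  [with Z_2=3]  = 9; Z_4 = 2·Z_2 + Z_3 + 2·Z_1  [with Z_2=3, Z_3=9, Z_1=5]  = 25.
Change = 12 − 25 = -13.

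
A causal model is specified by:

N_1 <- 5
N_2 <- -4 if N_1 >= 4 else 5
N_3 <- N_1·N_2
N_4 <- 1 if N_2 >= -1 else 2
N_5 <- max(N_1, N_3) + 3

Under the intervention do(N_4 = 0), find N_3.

Under do(N_4=0), the mechanism N_4 <- 1 if N_2 >= -1 else 2 is discarded; N_4 is fixed at 0.
Since N_3 is not a descendant of the intervened variable, it is unaffected.
N_2 = -4 if N_1 >= 4 else 5  [with N_1=5]  = -4
N_3 = N_1·N_2  [with N_1=5, N_2=-4]  = -20

-20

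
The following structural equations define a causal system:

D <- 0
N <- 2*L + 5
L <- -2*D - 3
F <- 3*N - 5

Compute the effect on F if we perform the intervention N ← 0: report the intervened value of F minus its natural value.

3

The intervention breaks the incoming arrows to N: N <- 2*L + 5 no longer applies, and N = 0.
F = 3*N - 5  [with N=0]  = -5
Without intervention: L = -2*D - 3  [with D=0]  = -3; N = 2*L + 5  [with L=-3]  = -1; F = 3*N - 5  [with N=-1]  = -8.
Change = -5 − (-8) = 3.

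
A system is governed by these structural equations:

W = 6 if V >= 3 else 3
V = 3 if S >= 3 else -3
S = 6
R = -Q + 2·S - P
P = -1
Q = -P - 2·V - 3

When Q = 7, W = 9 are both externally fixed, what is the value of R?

Setting Q = 7, W = 9 by intervention discards those variables' equations.
R = -Q + 2·S - P  [with Q=7, S=6, P=-1]  = 6

6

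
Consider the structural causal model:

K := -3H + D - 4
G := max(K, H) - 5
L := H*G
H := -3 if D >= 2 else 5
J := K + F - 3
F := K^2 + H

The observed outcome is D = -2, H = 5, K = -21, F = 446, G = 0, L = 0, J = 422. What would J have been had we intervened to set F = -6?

The intervention breaks the incoming arrows to F: F := K^2 + H no longer applies, and F = -6.
H = -3 if D >= 2 else 5  [with D=-2]  = 5
K = -3H + D - 4  [with H=5, D=-2]  = -21
J = K + F - 3  [with K=-21, F=-6]  = -30

-30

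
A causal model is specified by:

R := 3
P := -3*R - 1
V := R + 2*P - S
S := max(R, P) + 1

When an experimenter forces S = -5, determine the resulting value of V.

-12

The intervention breaks the incoming arrows to S: S := max(R, P) + 1 no longer applies, and S = -5.
P = -3*R - 1  [with R=3]  = -10
V = R + 2*P - S  [with R=3, P=-10, S=-5]  = -12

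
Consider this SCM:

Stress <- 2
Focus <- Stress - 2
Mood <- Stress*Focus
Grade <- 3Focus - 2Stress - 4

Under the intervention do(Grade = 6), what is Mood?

Under do(Grade=6), the mechanism Grade <- 3Focus - 2Stress - 4 is discarded; Grade is fixed at 6.
Since Mood is not a descendant of the intervened variable, it is unaffected.
Focus = Stress - 2  [with Stress=2]  = 0
Mood = Stress*Focus  [with Stress=2, Focus=0]  = 0

0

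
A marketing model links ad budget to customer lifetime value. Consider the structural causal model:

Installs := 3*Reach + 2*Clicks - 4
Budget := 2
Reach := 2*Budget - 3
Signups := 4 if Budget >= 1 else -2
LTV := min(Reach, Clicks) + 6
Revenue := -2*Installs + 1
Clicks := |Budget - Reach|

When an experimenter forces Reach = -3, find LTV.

Under do(Reach=-3), the mechanism Reach := 2*Budget - 3 is discarded; Reach is fixed at -3.
Clicks = |Budget - Reach|  [with Budget=2, Reach=-3]  = 5
LTV = min(Reach, Clicks) + 6  [with Reach=-3, Clicks=5]  = 3

3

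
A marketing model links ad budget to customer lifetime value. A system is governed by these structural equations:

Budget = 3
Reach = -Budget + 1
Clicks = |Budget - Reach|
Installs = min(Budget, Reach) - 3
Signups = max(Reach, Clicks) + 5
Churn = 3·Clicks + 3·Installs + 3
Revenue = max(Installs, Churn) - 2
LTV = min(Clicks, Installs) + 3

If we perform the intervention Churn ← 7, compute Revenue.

5

Intervening sets Churn = 7 and removes its equation (Churn = 3·Clicks + 3·Installs + 3).
Reach = -Budget + 1  [with Budget=3]  = -2
Installs = min(Budget, Reach) - 3  [with Budget=3, Reach=-2]  = -5
Revenue = max(Installs, Churn) - 2  [with Installs=-5, Churn=7]  = 5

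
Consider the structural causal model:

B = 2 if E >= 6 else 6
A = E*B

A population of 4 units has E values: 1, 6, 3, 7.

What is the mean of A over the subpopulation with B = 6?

12

E[A|B=6] averages over only the 2 units with B=6 (E = 1, 3): A = 6, 18, mean 12.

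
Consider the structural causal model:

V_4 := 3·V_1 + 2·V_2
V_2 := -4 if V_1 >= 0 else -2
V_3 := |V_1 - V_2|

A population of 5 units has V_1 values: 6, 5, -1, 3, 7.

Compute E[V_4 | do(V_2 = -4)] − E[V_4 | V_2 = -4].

do(V_2=-4) breaks V_2's dependence on V_1. With V_2=-4 fixed, V_4 across the units is 10, 7, -11, 1, 13, mean 4.
Conditioning on V_2=-4 selects the 4 unit(s) with V_1 ∈ {6, 5, 3, 7}. Their V_4 values: 10, 7, 1, 13. Mean = 7.75.
Difference = 4 − 7.75 = -3.75.

-3.75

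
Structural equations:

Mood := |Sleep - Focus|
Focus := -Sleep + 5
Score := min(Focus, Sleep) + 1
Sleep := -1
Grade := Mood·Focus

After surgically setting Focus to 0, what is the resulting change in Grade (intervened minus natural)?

do(Focus=0) replaces the equation Focus := -Sleep + 5 with the constant Focus = 0.
Mood = |Sleep - Focus|  [with Sleep=-1, Focus=0]  = 1
Grade = Mood·Focus  [with Mood=1, Focus=0]  = 0
Without intervention: Focus = -Sleep + 5  [with Sleep=-1]  = 6; Mood = |Sleep - Focus|  [with Sleep=-1, Focus=6]  = 7; Grade = Mood·Focus  [with Mood=7, Focus=6]  = 42.
Change = 0 − 42 = -42.

-42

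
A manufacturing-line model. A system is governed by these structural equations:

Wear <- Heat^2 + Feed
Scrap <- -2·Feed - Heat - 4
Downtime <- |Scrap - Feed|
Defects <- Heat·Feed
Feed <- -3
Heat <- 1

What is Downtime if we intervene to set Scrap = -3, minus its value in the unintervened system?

-4

The intervention breaks the incoming arrows to Scrap: Scrap <- -2·Feed - Heat - 4 no longer applies, and Scrap = -3.
Downtime = |Scrap - Feed|  [with Scrap=-3, Feed=-3]  = 0
Without intervention: Scrap = -2·Feed - Heat - 4  [with Feed=-3, Heat=1]  = 1; Downtime = |Scrap - Feed|  [with Scrap=1, Feed=-3]  = 4.
Change = 0 − 4 = -4.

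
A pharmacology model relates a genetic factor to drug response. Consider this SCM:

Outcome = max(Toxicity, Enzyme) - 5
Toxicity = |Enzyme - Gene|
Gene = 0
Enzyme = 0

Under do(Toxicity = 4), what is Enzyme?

0

Under do(Toxicity=4), the mechanism Toxicity = |Enzyme - Gene| is discarded; Toxicity is fixed at 4.
Since Enzyme is not a descendant of the intervened variable, it is unaffected.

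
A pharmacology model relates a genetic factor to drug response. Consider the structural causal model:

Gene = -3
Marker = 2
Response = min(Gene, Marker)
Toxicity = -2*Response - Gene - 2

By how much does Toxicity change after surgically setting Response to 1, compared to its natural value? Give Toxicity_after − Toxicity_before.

-8

The intervention breaks the incoming arrows to Response: Response = min(Gene, Marker) no longer applies, and Response = 1.
Toxicity = -2*Response - Gene - 2  [with Response=1, Gene=-3]  = -1
Without intervention: Response = min(Gene, Marker)  [with Gene=-3, Marker=2]  = -3; Toxicity = -2*Response - Gene - 2  [with Response=-3, Gene=-3]  = 7.
Change = -1 − 7 = -8.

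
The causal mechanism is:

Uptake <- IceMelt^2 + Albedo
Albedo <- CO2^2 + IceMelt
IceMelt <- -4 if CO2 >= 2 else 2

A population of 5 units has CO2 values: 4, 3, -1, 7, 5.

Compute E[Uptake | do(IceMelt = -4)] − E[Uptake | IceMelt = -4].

-4.75

do(IceMelt=-4) breaks IceMelt's dependence on CO2. With IceMelt=-4 fixed, Uptake across the units is 28, 21, 13, 61, 37, mean 32.
Observing IceMelt=-4 restricts to units where IceMelt's equation naturally yields -4: CO2 ∈ {4, 3, 7, 5}. In that subpopulation Uptake = 28, 21, 61, 37, mean 36.75.
Difference = 32 − 36.75 = -4.75.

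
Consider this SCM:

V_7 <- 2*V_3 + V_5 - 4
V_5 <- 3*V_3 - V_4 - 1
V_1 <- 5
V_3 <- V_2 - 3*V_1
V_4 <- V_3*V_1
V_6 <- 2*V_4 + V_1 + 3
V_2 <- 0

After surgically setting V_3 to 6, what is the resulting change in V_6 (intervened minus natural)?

The intervention breaks the incoming arrows to V_3: V_3 <- V_2 - 3*V_1 no longer applies, and V_3 = 6.
V_4 = V_3*V_1  [with V_3=6, V_1=5]  = 30
V_6 = 2*V_4 + V_1 + 3  [with V_4=30, V_1=5]  = 68
Without intervention: V_3 = V_2 - 3*V_1  [with V_2=0, V_1=5]  = -15; V_4 = V_3*V_1  [with V_3=-15, V_1=5]  = -75; V_6 = 2*V_4 + V_1 + 3  [with V_4=-75, V_1=5]  = -142.
Change = 68 − (-142) = 210.

210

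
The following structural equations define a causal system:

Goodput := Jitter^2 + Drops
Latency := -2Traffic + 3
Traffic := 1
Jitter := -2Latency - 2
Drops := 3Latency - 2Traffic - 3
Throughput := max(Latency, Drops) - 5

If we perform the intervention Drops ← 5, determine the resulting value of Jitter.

The intervention breaks the incoming arrows to Drops: Drops := 3Latency - 2Traffic - 3 no longer applies, and Drops = 5.
Jitter is not downstream of the intervention, so its value is determined by the original equations.
Latency = -2Traffic + 3  [with Traffic=1]  = 1
Jitter = -2Latency - 2  [with Latency=1]  = -4

-4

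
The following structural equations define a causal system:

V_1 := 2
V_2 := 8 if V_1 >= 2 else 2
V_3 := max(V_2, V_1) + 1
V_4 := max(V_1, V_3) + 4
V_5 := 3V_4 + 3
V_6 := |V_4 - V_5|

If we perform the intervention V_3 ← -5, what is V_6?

The intervention breaks the incoming arrows to V_3: V_3 := max(V_2, V_1) + 1 no longer applies, and V_3 = -5.
V_4 = max(V_1, V_3) + 4  [with V_1=2, V_3=-5]  = 6
V_5 = 3V_4 + 3  [with V_4=6]  = 21
V_6 = |V_4 - V_5|  [with V_4=6, V_5=21]  = 15

15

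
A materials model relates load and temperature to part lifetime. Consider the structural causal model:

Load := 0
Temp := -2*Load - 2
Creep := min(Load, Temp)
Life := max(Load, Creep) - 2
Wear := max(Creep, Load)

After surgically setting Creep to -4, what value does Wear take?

The intervention breaks the incoming arrows to Creep: Creep := min(Load, Temp) no longer applies, and Creep = -4.
Wear = max(Creep, Load)  [with Creep=-4, Load=0]  = 0

0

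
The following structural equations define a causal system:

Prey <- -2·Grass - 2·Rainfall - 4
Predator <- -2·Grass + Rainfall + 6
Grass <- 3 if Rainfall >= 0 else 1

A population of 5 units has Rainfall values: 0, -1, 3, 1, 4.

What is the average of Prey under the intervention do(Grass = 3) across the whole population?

-12.8

The intervention sets Grass=3 in all 5 units regardless of Rainfall. Recomputing Prey per unit gives -10, -8, -16, -12, -18; average -12.8.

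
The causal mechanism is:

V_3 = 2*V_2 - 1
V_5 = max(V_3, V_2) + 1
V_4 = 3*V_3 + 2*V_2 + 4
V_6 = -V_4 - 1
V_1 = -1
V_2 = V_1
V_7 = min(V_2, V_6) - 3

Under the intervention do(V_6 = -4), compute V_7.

Intervening sets V_6 = -4 and removes its equation (V_6 = -V_4 - 1).
V_2 = V_1  [with V_1=-1]  = -1
V_7 = min(V_2, V_6) - 3  [with V_2=-1, V_6=-4]  = -7

-7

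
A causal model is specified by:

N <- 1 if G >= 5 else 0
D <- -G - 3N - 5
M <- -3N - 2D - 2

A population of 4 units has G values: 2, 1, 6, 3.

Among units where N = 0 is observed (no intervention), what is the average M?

12

E[M|N=0] averages over only the 3 units with N=0 (G = 2, 1, 3): M = 12, 10, 14, mean 12.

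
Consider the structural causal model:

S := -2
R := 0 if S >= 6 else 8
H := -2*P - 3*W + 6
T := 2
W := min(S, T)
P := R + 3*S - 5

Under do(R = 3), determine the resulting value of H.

28

The intervention breaks the incoming arrows to R: R := 0 if S >= 6 else 8 no longer applies, and R = 3.
W = min(S, T)  [with S=-2, T=2]  = -2
P = R + 3*S - 5  [with R=3, S=-2]  = -8
H = -2*P - 3*W + 6  [with P=-8, W=-2]  = 28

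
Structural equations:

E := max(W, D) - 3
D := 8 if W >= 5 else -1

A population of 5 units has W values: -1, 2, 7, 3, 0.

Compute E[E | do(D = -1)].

do(D=-1) breaks D's dependence on W. With D=-1 fixed, E across the units is -4, -1, 4, 0, -3, mean -0.8.

-0.8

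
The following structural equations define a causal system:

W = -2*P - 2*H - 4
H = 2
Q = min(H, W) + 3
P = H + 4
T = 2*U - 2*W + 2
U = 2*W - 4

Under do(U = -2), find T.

Under do(U=-2), the mechanism U = 2*W - 4 is discarded; U is fixed at -2.
P = H + 4  [with H=2]  = 6
W = -2*P - 2*H - 4  [with P=6, H=2]  = -20
T = 2*U - 2*W + 2  [with U=-2, W=-20]  = 38

38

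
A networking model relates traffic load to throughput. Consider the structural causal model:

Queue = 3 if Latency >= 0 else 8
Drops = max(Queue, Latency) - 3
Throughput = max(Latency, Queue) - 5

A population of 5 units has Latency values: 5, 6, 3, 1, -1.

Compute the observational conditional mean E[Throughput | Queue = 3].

-0.75

Observing Queue=3 restricts to units where Queue's equation naturally yields 3: Latency ∈ {5, 6, 3, 1}. In that subpopulation Throughput = 0, 1, -2, -2, mean -0.75.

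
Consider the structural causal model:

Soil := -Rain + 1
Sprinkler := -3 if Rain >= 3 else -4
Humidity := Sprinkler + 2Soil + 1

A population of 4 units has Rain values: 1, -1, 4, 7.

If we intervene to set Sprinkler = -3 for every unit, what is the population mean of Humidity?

-5.5

Every unit gets Sprinkler=-3 under the intervention. Humidity values become -2, 2, -8, -14; E[Humidity|do(Sprinkler=-3)] = -5.5.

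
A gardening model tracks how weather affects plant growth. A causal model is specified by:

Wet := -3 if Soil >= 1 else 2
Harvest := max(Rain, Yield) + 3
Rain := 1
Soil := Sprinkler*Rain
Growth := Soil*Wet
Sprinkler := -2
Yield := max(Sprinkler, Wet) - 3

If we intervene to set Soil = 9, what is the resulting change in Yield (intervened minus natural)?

-4

The intervention breaks the incoming arrows to Soil: Soil := Sprinkler*Rain no longer applies, and Soil = 9.
Wet = -3 if Soil >= 1 else 2  [with Soil=9]  = -3
Yield = max(Sprinkler, Wet) - 3  [with Sprinkler=-2, Wet=-3]  = -5
Without intervention: Soil = Sprinkler*Rain  [with Sprinkler=-2, Rain=1]  = -2; Wet = -3 if Soil >= 1 else 2  [with Soil=-2]  = 2; Yield = max(Sprinkler, Wet) - 3  [with Sprinkler=-2, Wet=2]  = -1.
Change = -5 − (-1) = -4.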